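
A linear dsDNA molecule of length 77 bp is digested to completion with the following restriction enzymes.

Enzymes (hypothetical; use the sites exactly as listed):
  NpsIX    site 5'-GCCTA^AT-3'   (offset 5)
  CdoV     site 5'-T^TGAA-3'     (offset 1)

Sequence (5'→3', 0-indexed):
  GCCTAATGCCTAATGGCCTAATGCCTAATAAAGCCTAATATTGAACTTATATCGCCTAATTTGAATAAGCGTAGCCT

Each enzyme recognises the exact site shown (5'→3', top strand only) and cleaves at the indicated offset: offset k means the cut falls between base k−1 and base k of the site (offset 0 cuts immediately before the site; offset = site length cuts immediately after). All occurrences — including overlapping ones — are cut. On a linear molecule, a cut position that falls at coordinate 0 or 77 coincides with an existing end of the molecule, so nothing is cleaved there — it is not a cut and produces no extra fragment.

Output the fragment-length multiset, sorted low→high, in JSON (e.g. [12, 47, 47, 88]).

Site scan:
  NpsIX (GCCTAAT, off=5): starts [0, 7, 15, 22, 32, 53] → cuts [5, 12, 20, 27, 37, 58]
  CdoV (TTGAA, off=1): starts [40, 60] → cuts [41, 61]

Pooled cuts: [5, 12, 20, 27, 37, 41, 58, 61]

Fragments:
  [0,5): 5 bp
  [5,12): 7 bp
  [12,20): 8 bp
  [20,27): 7 bp
  [27,37): 10 bp
  [37,41): 4 bp
  [41,58): 17 bp
  [58,61): 3 bp
  [61,77): 16 bp

[3,4,5,7,7,8,10,16,17]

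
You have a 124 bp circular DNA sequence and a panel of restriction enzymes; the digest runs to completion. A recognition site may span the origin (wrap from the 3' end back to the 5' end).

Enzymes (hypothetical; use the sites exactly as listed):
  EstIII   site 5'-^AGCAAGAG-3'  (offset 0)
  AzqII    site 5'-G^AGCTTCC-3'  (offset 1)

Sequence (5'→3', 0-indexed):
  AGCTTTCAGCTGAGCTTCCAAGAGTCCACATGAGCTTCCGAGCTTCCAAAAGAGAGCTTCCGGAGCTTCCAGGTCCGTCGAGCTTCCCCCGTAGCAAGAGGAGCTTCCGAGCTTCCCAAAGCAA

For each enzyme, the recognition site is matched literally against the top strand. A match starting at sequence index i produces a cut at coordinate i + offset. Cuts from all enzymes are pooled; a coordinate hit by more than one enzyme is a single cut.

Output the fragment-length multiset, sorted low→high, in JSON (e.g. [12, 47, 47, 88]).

Site scan:
  EstIII AGCAAGAG/0: at [92] ⇒ [92]
  AzqII GAGCTTCC/1: at [11, 31, 39, 53, 62, 79, 100, 108] ⇒ [12, 32, 40, 54, 63, 80, 101, 109]

All cut coordinates (distinct, sorted): [12, 32, 40, 54, 63, 80, 92, 101, 109]

Fragment lengths:
  12→32: 20 bp
  32→40: 8 bp
  40→54: 14 bp
  54→63: 9 bp
  63→80: 17 bp
  80→92: 12 bp
  92→101: 9 bp
  101→109: 8 bp
  109→12 (wrap): 124-109+12 = 27 bp

[8,8,9,9,12,14,17,20,27]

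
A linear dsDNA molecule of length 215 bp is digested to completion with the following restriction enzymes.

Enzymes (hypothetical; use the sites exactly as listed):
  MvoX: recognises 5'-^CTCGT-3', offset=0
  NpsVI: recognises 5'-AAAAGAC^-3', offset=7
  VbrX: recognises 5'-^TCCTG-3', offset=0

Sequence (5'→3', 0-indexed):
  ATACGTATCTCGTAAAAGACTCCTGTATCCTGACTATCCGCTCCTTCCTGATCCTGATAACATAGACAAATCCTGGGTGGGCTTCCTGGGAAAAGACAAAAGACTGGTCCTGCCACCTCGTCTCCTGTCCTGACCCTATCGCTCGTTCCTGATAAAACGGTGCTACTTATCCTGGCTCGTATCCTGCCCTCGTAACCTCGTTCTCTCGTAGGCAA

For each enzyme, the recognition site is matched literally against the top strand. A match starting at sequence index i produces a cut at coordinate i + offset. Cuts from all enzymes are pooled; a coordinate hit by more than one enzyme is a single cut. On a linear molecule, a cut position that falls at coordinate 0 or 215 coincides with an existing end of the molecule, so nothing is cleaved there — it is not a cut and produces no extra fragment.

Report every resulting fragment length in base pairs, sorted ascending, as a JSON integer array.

Scan for sites:
  MvoX (CTCGT, off=0): starts [8, 116, 141, 175, 188, 196, 204] → cuts [8, 116, 141, 175, 188, 196, 204]
  NpsVI (AAAAGAC, off=7): starts [13, 90, 97] → cuts [20, 97, 104]
  VbrX (TCCTG, off=0): starts [20, 27, 45, 51, 70, 83, 107, 122, 127, 146, 169, 181] → cuts [20, 27, 45, 51, 70, 83, 107, 122, 127, 146, 169, 181]

All cut coordinates (distinct, sorted): [8, 20, 27, 45, 51, 70, 83, 97, 104, 107, 116, 122, 127, 141, 146, 169, 175, 181, 188, 196, 204]

Fragments:
  [0,8): 8 bp
  [8,20): 12 bp
  [20,27): 7 bp
  [27,45): 18 bp
  [45,51): 6 bp
  [51,70): 19 bp
  [70,83): 13 bp
  [83,97): 14 bp
  [97,104): 7 bp
  [104,107): 3 bp
  [107,116): 9 bp
  [116,122): 6 bp
  [122,127): 5 bp
  [127,141): 14 bp
  [141,146): 5 bp
  [146,169): 23 bp
  [169,175): 6 bp
  [175,181): 6 bp
  [181,188): 7 bp
  [188,196): 8 bp
  [196,204): 8 bp
  [204,215): 11 bp

[3,5,5,6,6,6,6,7,7,7,8,8,8,9,11,12,13,14,14,18,19,23]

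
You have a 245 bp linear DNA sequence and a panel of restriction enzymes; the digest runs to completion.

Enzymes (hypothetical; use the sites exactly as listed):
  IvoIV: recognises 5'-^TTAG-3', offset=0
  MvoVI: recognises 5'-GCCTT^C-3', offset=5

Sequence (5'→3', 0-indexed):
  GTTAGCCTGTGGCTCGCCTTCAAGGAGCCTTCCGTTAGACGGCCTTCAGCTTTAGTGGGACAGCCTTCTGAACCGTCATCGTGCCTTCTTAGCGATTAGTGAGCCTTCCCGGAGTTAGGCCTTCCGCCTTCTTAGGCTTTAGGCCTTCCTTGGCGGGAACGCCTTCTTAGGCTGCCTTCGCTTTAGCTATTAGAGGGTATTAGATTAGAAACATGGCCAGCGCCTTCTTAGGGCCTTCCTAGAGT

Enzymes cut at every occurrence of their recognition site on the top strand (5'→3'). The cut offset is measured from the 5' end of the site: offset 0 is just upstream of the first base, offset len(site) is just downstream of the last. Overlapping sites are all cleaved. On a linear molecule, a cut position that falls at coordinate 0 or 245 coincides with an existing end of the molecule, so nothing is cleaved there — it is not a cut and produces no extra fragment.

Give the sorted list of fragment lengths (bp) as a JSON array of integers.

[1,1,1,1,1,3,4,5,5,7,7,7,7,7,8,9,9,10,10,11,12,12,12,16,18,19,20,22]

Site scan:
  IvoIV TTAG/0: at [1, 34, 51, 88, 95, 114, 131, 138, 166, 182, 189, 199, 204, 227] ⇒ [1, 34, 51, 88, 95, 114, 131, 138, 166, 182, 189, 199, 204, 227]
  MvoVI GCCTTC/5: at [15, 26, 41, 62, 82, 102, 118, 125, 142, 160, 173, 221, 232] ⇒ [20, 31, 46, 67, 87, 107, 123, 130, 147, 165, 178, 226, 237]

Pooled cuts: [1, 20, 31, 34, 46, 51, 67, 87, 88, 95, 107, 114, 123, 130, 131, 138, 147, 165, 166, 178, 182, 189, 199, 204, 226, 227, 237]

Fragment lengths:
  [0,1): 1 bp
  [1,20): 19 bp
  [20,31): 11 bp
  [31,34): 3 bp
  [34,46): 12 bp
  [46,51): 5 bp
  [51,67): 16 bp
  [67,87): 20 bp
  [87,88): 1 bp
  [88,95): 7 bp
  [95,107): 12 bp
  [107,114): 7 bp
  [114,123): 9 bp
  [123,130): 7 bp
  [130,131): 1 bp
  [131,138): 7 bp
  [138,147): 9 bp
  [147,165): 18 bp
  [165,166): 1 bp
  [166,178): 12 bp
  [178,182): 4 bp
  [182,189): 7 bp
  [189,199): 10 bp
  [199,204): 5 bp
  [204,226): 22 bp
  [226,227): 1 bp
  [227,237): 10 bp
  [237,245): 8 bp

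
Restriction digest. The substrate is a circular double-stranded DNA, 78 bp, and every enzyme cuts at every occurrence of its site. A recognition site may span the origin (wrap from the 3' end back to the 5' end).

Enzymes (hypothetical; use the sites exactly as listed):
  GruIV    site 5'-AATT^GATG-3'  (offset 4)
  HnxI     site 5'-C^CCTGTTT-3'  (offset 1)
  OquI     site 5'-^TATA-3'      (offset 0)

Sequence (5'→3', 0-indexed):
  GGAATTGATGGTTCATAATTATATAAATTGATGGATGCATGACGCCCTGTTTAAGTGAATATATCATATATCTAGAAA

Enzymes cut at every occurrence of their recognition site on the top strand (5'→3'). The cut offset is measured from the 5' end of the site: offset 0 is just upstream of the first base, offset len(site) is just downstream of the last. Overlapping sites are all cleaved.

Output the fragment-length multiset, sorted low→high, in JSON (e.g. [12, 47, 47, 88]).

Per-enzyme occurrences:
  GruIV (AATTGATG, off=4): starts [2, 25] → cuts [6, 29]
  HnxI (CCCTGTTT, off=1): starts [44] → cuts [45]
  OquI (TATA, off=0): starts [19, 21, 59, 66] → cuts [19, 21, 59, 66]

Pooled cuts: [6, 19, 21, 29, 45, 59, 66]

Fragments:
  6→19: 13 bp
  19→21: 2 bp
  21→29: 8 bp
  29→45: 16 bp
  45→59: 14 bp
  59→66: 7 bp
  66→6 (wrap): 78-66+6 = 18 bp

[2,7,8,13,14,16,18]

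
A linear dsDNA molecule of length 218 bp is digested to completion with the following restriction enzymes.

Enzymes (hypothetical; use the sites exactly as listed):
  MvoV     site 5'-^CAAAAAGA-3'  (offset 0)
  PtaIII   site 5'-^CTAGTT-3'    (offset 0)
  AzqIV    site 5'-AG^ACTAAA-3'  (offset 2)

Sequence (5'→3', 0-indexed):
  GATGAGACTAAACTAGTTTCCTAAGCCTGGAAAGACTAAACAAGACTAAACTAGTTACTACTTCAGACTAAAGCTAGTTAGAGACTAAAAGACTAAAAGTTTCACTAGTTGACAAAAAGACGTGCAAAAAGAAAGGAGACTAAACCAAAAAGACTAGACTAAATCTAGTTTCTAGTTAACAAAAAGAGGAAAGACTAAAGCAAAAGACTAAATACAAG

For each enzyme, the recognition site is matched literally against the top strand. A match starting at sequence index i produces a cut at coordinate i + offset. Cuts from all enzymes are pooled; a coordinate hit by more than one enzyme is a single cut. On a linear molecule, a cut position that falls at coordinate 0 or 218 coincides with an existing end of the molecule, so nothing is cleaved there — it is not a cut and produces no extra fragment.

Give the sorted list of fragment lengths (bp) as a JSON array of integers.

Site scan:
  MvoV CAAAAAGA/0: at [112, 124, 145, 179] ⇒ [112, 124, 145, 179]
  PtaIII CTAGTT/0: at [12, 50, 73, 104, 164, 171] ⇒ [12, 50, 73, 104, 164, 171]
  AzqIV AGACTAAA/2: at [4, 32, 42, 64, 81, 89, 136, 155, 191, 204] ⇒ [6, 34, 44, 66, 83, 91, 138, 157, 193, 206]

Pooled cuts: [6, 12, 34, 44, 50, 66, 73, 83, 91, 104, 112, 124, 138, 145, 157, 164, 171, 179, 193, 206]

Fragment lengths:
  [0,6): 6 bp
  [6,12): 6 bp
  [12,34): 22 bp
  [34,44): 10 bp
  [44,50): 6 bp
  [50,66): 16 bp
  [66,73): 7 bp
  [73,83): 10 bp
  [83,91): 8 bp
  [91,104): 13 bp
  [104,112): 8 bp
  [112,124): 12 bp
  [124,138): 14 bp
  [138,145): 7 bp
  [145,157): 12 bp
  [157,164): 7 bp
  [164,171): 7 bp
  [171,179): 8 bp
  [179,193): 14 bp
  [193,206): 13 bp
  [206,218): 12 bp

[6,6,6,7,7,7,7,8,8,8,10,10,12,12,12,13,13,14,14,16,22]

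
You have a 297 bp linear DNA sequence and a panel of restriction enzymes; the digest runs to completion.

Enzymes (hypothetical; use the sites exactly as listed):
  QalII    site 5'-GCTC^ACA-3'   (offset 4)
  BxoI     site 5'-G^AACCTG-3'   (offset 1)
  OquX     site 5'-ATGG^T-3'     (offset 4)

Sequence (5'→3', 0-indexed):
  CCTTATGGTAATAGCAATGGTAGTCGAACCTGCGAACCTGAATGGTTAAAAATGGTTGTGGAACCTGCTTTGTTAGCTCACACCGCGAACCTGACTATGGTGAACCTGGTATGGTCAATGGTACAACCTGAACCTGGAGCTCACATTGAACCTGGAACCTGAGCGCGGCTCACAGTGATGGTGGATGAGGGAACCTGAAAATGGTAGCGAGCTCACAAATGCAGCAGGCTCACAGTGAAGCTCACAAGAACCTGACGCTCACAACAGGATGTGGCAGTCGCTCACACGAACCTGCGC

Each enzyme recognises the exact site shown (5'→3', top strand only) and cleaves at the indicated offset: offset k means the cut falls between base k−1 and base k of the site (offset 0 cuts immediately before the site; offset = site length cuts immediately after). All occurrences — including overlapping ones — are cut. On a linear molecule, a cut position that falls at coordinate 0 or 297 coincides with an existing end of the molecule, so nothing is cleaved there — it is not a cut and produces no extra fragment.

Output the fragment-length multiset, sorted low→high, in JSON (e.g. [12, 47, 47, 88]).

[2,5,5,6,6,6,7,7,8,8,8,9,9,10,10,10,10,11,12,12,12,12,12,13,13,16,17,18,23]

Per-enzyme occurrences:
  QalII GCTCACA/4: at [75, 138, 167, 210, 227, 239, 256, 279] ⇒ [79, 142, 171, 214, 231, 243, 260, 283]
  BxoI GAACCTG/1: at [25, 33, 60, 86, 101, 129, 147, 154, 190, 247, 287] ⇒ [26, 34, 61, 87, 102, 130, 148, 155, 191, 248, 288]
  OquX ATGGT/4: at [4, 16, 41, 51, 96, 110, 117, 177, 200] ⇒ [8, 20, 45, 55, 100, 114, 121, 181, 204]

Pooled cuts: [8, 20, 26, 34, 45, 55, 61, 79, 87, 100, 102, 114, 121, 130, 142, 148, 155, 171, 181, 191, 204, 214, 231, 243, 248, 260, 283, 288]

Fragment lengths:
  [0,8): 8 bp
  [8,20): 12 bp
  [20,26): 6 bp
  [26,34): 8 bp
  [34,45): 11 bp
  [45,55): 10 bp
  [55,61): 6 bp
  [61,79): 18 bp
  [79,87): 8 bp
  [87,100): 13 bp
  [100,102): 2 bp
  [102,114): 12 bp
  [114,121): 7 bp
  [121,130): 9 bp
  [130,142): 12 bp
  [142,148): 6 bp
  [148,155): 7 bp
  [155,171): 16 bp
  [171,181): 10 bp
  [181,191): 10 bp
  [191,204): 13 bp
  [204,214): 10 bp
  [214,231): 17 bp
  [231,243): 12 bp
  [243,248): 5 bp
  [248,260): 12 bp
  [260,283): 23 bp
  [283,288): 5 bp
  [288,297): 9 bp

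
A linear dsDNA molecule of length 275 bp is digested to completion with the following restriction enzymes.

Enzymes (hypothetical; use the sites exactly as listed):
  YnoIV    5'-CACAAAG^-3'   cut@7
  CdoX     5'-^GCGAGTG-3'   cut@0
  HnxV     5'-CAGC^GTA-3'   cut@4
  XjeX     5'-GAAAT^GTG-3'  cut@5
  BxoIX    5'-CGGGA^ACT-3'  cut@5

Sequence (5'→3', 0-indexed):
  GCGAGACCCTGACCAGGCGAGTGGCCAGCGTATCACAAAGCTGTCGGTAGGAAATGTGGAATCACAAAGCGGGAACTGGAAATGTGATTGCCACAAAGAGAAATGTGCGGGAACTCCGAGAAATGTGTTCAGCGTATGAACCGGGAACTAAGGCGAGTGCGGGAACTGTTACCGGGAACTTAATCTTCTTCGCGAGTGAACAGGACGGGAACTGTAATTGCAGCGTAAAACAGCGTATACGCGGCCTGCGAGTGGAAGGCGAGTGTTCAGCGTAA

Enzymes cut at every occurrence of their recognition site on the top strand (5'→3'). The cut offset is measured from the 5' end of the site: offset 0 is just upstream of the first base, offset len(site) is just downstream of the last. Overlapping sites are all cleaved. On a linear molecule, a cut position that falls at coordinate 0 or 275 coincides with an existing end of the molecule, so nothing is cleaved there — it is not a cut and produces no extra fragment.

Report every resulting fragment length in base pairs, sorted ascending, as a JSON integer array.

[4,5,6,6,8,9,9,10,11,11,12,12,13,13,13,13,13,14,14,14,15,15,16,19]

Per-enzyme occurrences:
  YnoIV (CACAAAG, off=7): starts [33, 62, 91] → cuts [40, 69, 98]
  CdoX (GCGAGTG, off=0): starts [16, 152, 191, 247, 258] → cuts [16, 152, 191, 247, 258]
  HnxV (CAGCGTA, off=4): starts [25, 129, 220, 230, 267] → cuts [29, 133, 224, 234, 271]
  XjeX (GAAATGTG, off=5): starts [50, 78, 99, 119] → cuts [55, 83, 104, 124]
  BxoIX (CGGGAACT, off=5): starts [69, 107, 141, 159, 172, 205] → cuts [74, 112, 146, 164, 177, 210]

Pooled cuts: [16, 29, 40, 55, 69, 74, 83, 98, 104, 112, 124, 133, 146, 152, 164, 177, 191, 210, 224, 234, 247, 258, 271]

Fragment lengths:
  [0,16): 16 bp
  [16,29): 13 bp
  [29,40): 11 bp
  [40,55): 15 bp
  [55,69): 14 bp
  [69,74): 5 bp
  [74,83): 9 bp
  [83,98): 15 bp
  [98,104): 6 bp
  [104,112): 8 bp
  [112,124): 12 bp
  [124,133): 9 bp
  [133,146): 13 bp
  [146,152): 6 bp
  [152,164): 12 bp
  [164,177): 13 bp
  [177,191): 14 bp
  [191,210): 19 bp
  [210,224): 14 bp
  [224,234): 10 bp
  [234,247): 13 bp
  [247,258): 11 bp
  [258,271): 13 bp
  [271,275): 4 bp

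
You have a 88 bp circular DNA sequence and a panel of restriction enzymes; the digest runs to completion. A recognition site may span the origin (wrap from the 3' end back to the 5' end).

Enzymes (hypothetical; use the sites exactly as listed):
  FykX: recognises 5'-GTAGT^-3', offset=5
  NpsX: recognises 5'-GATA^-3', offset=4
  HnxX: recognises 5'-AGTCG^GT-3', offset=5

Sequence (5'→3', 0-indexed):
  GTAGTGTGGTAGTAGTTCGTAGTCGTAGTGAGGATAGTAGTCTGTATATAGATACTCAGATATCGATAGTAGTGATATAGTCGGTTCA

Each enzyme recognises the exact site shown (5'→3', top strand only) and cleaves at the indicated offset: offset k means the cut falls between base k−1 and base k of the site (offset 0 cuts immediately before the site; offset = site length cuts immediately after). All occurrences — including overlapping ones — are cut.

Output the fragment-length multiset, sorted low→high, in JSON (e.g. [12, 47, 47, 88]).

[3,4,5,5,6,6,6,7,7,8,8,10,13]

Scan for sites:
  FykX (GTAGT, off=5): starts [0, 8, 11, 18, 24, 36, 68] → cuts [5, 13, 16, 23, 29, 41, 73]
  NpsX (GATA, off=4): starts [32, 50, 58, 64, 73] → cuts [36, 54, 62, 68, 77]
  HnxX (AGTCGGT, off=5): starts [78] → cuts [83]

All cut coordinates (distinct, sorted): [5, 13, 16, 23, 29, 36, 41, 54, 62, 68, 73, 77, 83]

Fragment lengths:
  5→13: 8 bp
  13→16: 3 bp
  16→23: 7 bp
  23→29: 6 bp
  29→36: 7 bp
  36→41: 5 bp
  41→54: 13 bp
  54→62: 8 bp
  62→68: 6 bp
  68→73: 5 bp
  73→77: 4 bp
  77→83: 6 bp
  83→5 (wrap): 88-83+5 = 10 bp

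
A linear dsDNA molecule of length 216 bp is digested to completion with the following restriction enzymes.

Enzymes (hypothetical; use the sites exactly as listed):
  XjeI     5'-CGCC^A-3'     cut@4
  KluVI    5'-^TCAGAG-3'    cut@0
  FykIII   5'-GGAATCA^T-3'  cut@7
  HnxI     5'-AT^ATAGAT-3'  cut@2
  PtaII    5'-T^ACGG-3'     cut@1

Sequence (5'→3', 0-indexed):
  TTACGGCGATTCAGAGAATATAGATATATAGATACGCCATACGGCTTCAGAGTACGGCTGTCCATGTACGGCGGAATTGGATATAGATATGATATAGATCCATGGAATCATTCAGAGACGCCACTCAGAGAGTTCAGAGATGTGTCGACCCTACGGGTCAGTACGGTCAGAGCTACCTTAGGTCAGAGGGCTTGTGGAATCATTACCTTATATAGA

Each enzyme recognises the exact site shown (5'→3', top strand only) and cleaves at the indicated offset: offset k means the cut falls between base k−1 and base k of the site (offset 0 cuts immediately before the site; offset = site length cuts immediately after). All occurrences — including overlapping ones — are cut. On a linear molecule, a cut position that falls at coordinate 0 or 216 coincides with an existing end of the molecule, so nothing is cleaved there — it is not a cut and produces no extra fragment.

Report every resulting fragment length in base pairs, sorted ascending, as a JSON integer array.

Site scan:
  XjeI (CGCCA, off=4): starts [34, 118] → cuts [38, 122]
  KluVI (TCAGAG, off=0): starts [10, 46, 111, 124, 133, 166, 182] → cuts [10, 46, 111, 124, 133, 166, 182]
  FykIII (GGAATCAT, off=7): starts [103, 195] → cuts [110, 202]
  HnxI (ATATAGAT, off=2): starts [17, 25, 80, 91] → cuts [19, 27, 82, 93]
  PtaII (TACGG, off=1): starts [1, 39, 52, 66, 151, 161] → cuts [2, 40, 53, 67, 152, 162]

All cut coordinates (distinct, sorted): [2, 10, 19, 27, 38, 40, 46, 53, 67, 82, 93, 110, 111, 122, 124, 133, 152, 162, 166, 182, 202]

Fragment lengths:
  [0,2): 2 bp
  [2,10): 8 bp
  [10,19): 9 bp
  [19,27): 8 bp
  [27,38): 11 bp
  [38,40): 2 bp
  [40,46): 6 bp
  [46,53): 7 bp
  [53,67): 14 bp
  [67,82): 15 bp
  [82,93): 11 bp
  [93,110): 17 bp
  [110,111): 1 bp
  [111,122): 11 bp
  [122,124): 2 bp
  [124,133): 9 bp
  [133,152): 19 bp
  [152,162): 10 bp
  [162,166): 4 bp
  [166,182): 16 bp
  [182,202): 20 bp
  [202,216): 14 bp

[1,2,2,2,4,6,7,8,8,9,9,10,11,11,11,14,14,15,16,17,19,20]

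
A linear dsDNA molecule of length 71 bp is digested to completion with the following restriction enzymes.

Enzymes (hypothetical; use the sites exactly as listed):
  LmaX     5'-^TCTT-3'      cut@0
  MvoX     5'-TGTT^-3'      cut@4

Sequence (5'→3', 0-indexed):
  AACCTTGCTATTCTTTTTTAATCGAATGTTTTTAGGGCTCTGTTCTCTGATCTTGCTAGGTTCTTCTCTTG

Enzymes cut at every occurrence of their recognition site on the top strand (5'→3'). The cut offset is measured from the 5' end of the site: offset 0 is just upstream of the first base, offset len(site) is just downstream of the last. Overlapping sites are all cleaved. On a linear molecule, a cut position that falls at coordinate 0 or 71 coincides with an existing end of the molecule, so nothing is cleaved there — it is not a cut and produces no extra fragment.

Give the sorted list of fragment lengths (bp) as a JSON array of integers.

[5,5,6,11,11,14,19]

Per-enzyme occurrences:
  LmaX TCTT/0: at [11, 50, 61, 66] ⇒ [11, 50, 61, 66]
  MvoX TGTT/4: at [26, 40] ⇒ [30, 44]

Pooled cuts: [11, 30, 44, 50, 61, 66]

Fragment lengths:
  [0,11): 11 bp
  [11,30): 19 bp
  [30,44): 14 bp
  [44,50): 6 bp
  [50,61): 11 bp
  [61,66): 5 bp
  [66,71): 5 bp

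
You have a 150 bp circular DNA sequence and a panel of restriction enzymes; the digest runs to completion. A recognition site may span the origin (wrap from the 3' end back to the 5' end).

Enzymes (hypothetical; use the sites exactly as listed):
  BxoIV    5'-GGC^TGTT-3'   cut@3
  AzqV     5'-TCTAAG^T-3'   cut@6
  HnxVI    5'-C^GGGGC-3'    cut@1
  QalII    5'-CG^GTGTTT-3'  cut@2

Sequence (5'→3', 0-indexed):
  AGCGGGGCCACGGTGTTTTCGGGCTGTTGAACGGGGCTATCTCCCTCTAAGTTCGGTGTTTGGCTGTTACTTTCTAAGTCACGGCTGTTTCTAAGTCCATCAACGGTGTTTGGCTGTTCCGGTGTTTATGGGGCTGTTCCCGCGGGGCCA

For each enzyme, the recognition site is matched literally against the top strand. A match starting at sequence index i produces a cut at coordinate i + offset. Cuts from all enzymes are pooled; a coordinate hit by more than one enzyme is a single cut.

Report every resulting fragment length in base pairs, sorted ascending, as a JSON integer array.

[4,7,7,8,9,9,9,9,10,10,10,12,13,14,19]

Per-enzyme occurrences:
  BxoIV (GGCTGTT, off=3): starts [21, 61, 82, 111, 131] → cuts [24, 64, 85, 114, 134]
  AzqV (TCTAAGT, off=6): starts [45, 72, 89] → cuts [51, 78, 95]
  HnxVI (CGGGGC, off=1): starts [2, 31, 142] → cuts [3, 32, 143]
  QalII (CGGTGTTT, off=2): starts [10, 53, 103, 119] → cuts [12, 55, 105, 121]

Pooled cuts: [3, 12, 24, 32, 51, 55, 64, 78, 85, 95, 105, 114, 121, 134, 143]

Fragment lengths:
  3→12: 9 bp
  12→24: 12 bp
  24→32: 8 bp
  32→51: 19 bp
  51→55: 4 bp
  55→64: 9 bp
  64→78: 14 bp
  78→85: 7 bp
  85→95: 10 bp
  95→105: 10 bp
  105→114: 9 bp
  114→121: 7 bp
  121→134: 13 bp
  134→143: 9 bp
  143→3 (wrap): 150-143+3 = 10 bp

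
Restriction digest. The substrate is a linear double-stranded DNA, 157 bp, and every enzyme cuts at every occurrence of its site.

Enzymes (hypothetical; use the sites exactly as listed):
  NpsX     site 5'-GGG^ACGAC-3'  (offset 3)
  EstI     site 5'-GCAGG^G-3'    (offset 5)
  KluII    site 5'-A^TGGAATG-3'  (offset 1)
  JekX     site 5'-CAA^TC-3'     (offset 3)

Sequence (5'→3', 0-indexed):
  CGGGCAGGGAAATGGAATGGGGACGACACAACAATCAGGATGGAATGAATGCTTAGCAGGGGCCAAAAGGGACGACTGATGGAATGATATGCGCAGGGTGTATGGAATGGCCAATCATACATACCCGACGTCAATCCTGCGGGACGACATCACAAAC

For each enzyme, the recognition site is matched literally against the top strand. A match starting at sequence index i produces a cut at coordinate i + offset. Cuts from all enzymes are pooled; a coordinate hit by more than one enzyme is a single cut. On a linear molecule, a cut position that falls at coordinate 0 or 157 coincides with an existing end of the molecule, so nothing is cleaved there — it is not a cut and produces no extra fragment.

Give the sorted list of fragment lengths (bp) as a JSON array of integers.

[4,5,6,8,8,9,10,11,12,12,14,18,20,20]

Site scan:
  NpsX GGGACGAC/3: at [19, 68, 140] ⇒ [22, 71, 143]
  EstI GCAGGG/5: at [3, 55, 92] ⇒ [8, 60, 97]
  KluII ATGGAATG/1: at [11, 39, 78, 101] ⇒ [12, 40, 79, 102]
  JekX CAATC/3: at [31, 111, 131] ⇒ [34, 114, 134]

All cut coordinates (distinct, sorted): [8, 12, 22, 34, 40, 60, 71, 79, 97, 102, 114, 134, 143]

Fragments:
  [0,8): 8 bp
  [8,12): 4 bp
  [12,22): 10 bp
  [22,34): 12 bp
  [34,40): 6 bp
  [40,60): 20 bp
  [60,71): 11 bp
  [71,79): 8 bp
  [79,97): 18 bp
  [97,102): 5 bp
  [102,114): 12 bp
  [114,134): 20 bp
  [134,143): 9 bp
  [143,157): 14 bp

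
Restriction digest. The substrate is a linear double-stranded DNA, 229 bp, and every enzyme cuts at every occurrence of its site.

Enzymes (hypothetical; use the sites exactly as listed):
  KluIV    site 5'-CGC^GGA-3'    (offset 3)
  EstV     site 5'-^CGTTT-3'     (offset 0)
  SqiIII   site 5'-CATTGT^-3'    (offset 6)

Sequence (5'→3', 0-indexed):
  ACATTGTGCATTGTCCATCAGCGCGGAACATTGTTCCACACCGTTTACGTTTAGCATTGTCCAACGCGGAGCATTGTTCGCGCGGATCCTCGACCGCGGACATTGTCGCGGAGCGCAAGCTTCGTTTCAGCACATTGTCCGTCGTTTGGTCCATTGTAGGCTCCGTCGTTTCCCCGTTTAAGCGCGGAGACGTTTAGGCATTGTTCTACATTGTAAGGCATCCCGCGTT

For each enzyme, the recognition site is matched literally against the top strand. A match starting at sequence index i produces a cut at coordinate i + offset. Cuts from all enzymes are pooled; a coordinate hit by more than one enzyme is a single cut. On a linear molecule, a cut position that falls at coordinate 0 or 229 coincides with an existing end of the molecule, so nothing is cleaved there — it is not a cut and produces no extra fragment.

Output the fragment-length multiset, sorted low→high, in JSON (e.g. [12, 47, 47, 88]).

[3,4,5,6,6,7,7,7,7,8,9,9,10,10,10,10,11,13,13,14,14,15,15,16]

Site scan:
  KluIV CGCGGA/3: at [21, 64, 80, 94, 106, 182] ⇒ [24, 67, 83, 97, 109, 185]
  EstV CGTTT/0: at [41, 47, 122, 142, 166, 174, 190] ⇒ [41, 47, 122, 142, 166, 174, 190]
  SqiIII CATTGT/6: at [1, 8, 28, 54, 71, 100, 132, 151, 198, 208] ⇒ [7, 14, 34, 60, 77, 106, 138, 157, 204, 214]

All cut coordinates (distinct, sorted): [7, 14, 24, 34, 41, 47, 60, 67, 77, 83, 97, 106, 109, 122, 138, 142, 157, 166, 174, 185, 190, 204, 214]

Fragment lengths:
  [0,7): 7 bp
  [7,14): 7 bp
  [14,24): 10 bp
  [24,34): 10 bp
  [34,41): 7 bp
  [41,47): 6 bp
  [47,60): 13 bp
  [60,67): 7 bp
  [67,77): 10 bp
  [77,83): 6 bp
  [83,97): 14 bp
  [97,106): 9 bp
  [106,109): 3 bp
  [109,122): 13 bp
  [122,138): 16 bp
  [138,142): 4 bp
  [142,157): 15 bp
  [157,166): 9 bp
  [166,174): 8 bp
  [174,185): 11 bp
  [185,190): 5 bp
  [190,204): 14 bp
  [204,214): 10 bp
  [214,229): 15 bp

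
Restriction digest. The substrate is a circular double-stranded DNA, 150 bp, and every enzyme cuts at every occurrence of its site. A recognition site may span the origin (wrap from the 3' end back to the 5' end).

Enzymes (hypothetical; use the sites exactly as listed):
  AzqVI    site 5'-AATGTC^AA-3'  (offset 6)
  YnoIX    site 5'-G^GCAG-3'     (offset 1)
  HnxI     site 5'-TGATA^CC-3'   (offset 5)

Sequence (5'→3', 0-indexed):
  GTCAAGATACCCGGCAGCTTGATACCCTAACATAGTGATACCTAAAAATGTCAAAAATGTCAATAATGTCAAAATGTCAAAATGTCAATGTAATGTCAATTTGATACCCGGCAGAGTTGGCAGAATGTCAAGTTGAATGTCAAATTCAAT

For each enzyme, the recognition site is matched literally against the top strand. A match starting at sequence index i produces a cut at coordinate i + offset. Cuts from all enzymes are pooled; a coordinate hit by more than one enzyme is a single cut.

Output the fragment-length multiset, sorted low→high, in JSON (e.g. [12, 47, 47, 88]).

Scan for sites:
  AzqVI AATGTCAA/6: at [46, 55, 64, 72, 80, 91, 123, 135, 147] ⇒ [3, 52, 61, 70, 78, 86, 97, 129, 141]
  YnoIX GGCAG/1: at [12, 109, 118] ⇒ [13, 110, 119]
  HnxI TGATACC/5: at [19, 35, 101] ⇒ [24, 40, 106]

All cut coordinates (distinct, sorted): [3, 13, 24, 40, 52, 61, 70, 78, 86, 97, 106, 110, 119, 129, 141]

Fragment lengths:
  3→13: 10 bp
  13→24: 11 bp
  24→40: 16 bp
  40→52: 12 bp
  52→61: 9 bp
  61→70: 9 bp
  70→78: 8 bp
  78→86: 8 bp
  86→97: 11 bp
  97→106: 9 bp
  106→110: 4 bp
  110→119: 9 bp
  119→129: 10 bp
  129→141: 12 bp
  141→3 (wrap): 150-141+3 = 12 bp

[4,8,8,9,9,9,9,10,10,11,11,12,12,12,16]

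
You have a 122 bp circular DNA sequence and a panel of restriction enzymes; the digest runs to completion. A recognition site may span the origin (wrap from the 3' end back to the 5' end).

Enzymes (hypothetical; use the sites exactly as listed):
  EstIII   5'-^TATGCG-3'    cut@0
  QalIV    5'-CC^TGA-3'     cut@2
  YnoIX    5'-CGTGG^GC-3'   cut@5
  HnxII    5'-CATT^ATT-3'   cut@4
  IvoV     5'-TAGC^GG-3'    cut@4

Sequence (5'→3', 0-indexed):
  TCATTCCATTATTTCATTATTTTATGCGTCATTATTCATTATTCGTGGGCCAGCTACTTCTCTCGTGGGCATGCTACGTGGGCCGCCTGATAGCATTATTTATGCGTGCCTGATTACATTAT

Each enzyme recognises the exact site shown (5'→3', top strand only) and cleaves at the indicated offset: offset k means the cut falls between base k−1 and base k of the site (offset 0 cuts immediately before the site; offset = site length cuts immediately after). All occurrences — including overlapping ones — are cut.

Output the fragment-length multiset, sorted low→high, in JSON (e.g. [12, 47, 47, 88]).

[3,4,6,7,8,8,10,10,10,11,12,13,20]

Scan for sites:
  EstIII (TATGCG, off=0): starts [22, 100] → cuts [22, 100]
  QalIV (CCTGA, off=2): starts [85, 108] → cuts [87, 110]
  YnoIX (CGTGGGC, off=5): starts [43, 63, 76] → cuts [48, 68, 81]
  HnxII (CATTATT, off=4): starts [6, 14, 29, 36, 93, 116] → cuts [10, 18, 33, 40, 97, 120]
  IvoV (TAGCGG, off=4): no sites

Pooled cuts: [10, 18, 22, 33, 40, 48, 68, 81, 87, 97, 100, 110, 120]

Fragment lengths:
  10→18: 8 bp
  18→22: 4 bp
  22→33: 11 bp
  33→40: 7 bp
  40→48: 8 bp
  48→68: 20 bp
  68→81: 13 bp
  81→87: 6 bp
  87→97: 10 bp
  97→100: 3 bp
  100→110: 10 bp
  110→120: 10 bp
  120→10 (wrap): 122-120+10 = 12 bp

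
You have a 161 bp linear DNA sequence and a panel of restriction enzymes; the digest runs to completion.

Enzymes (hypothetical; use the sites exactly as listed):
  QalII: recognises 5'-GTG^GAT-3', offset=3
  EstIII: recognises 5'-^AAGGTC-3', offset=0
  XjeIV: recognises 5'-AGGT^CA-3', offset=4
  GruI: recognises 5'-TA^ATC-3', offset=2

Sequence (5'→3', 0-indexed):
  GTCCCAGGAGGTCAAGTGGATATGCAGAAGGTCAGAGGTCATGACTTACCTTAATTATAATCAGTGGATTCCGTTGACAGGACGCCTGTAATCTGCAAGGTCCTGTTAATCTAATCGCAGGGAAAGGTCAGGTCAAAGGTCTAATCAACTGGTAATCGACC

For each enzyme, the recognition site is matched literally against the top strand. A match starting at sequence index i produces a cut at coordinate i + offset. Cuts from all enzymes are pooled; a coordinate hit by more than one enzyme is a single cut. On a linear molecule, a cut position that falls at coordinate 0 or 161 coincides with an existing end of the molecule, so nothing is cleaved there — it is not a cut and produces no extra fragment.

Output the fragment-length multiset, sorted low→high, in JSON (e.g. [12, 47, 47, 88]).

Site scan:
  QalII (GTGGAT, off=3): starts [15, 63] → cuts [18, 66]
  EstIII (AAGGTC, off=0): starts [27, 96, 123, 135] → cuts [27, 96, 123, 135]
  XjeIV (AGGTCA, off=4): starts [8, 28, 35, 124, 129] → cuts [12, 32, 39, 128, 133]
  GruI (TAATC, off=2): starts [57, 88, 106, 111, 141, 152] → cuts [59, 90, 108, 113, 143, 154]

All cut coordinates (distinct, sorted): [12, 18, 27, 32, 39, 59, 66, 90, 96, 108, 113, 123, 128, 133, 135, 143, 154]

Fragments:
  [0,12): 12 bp
  [12,18): 6 bp
  [18,27): 9 bp
  [27,32): 5 bp
  [32,39): 7 bp
  [39,59): 20 bp
  [59,66): 7 bp
  [66,90): 24 bp
  [90,96): 6 bp
  [96,108): 12 bp
  [108,113): 5 bp
  [113,123): 10 bp
  [123,128): 5 bp
  [128,133): 5 bp
  [133,135): 2 bp
  [135,143): 8 bp
  [143,154): 11 bp
  [154,161): 7 bp

[2,5,5,5,5,6,6,7,7,7,8,9,10,11,12,12,20,24]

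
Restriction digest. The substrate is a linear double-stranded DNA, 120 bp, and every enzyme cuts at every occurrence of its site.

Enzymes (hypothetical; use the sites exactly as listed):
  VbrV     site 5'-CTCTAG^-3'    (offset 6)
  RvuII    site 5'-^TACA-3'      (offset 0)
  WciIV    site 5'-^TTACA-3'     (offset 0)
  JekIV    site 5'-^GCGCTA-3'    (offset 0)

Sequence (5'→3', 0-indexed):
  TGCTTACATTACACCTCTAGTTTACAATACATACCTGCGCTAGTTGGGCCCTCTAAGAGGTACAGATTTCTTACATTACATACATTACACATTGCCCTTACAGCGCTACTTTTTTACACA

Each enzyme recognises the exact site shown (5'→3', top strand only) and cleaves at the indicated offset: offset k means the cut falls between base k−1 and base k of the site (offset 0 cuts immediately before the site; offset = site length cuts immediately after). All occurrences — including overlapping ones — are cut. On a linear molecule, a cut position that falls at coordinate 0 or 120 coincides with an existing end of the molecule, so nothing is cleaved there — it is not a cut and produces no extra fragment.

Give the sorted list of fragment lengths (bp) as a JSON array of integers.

[1,1,1,1,1,1,1,1,1,3,4,4,4,4,4,5,6,9,10,11,11,12,24]

Per-enzyme occurrences:
  VbrV (CTCTAG, off=6): starts [14] → cuts [20]
  RvuII (TACA, off=0): starts [4, 9, 22, 27, 60, 71, 76, 80, 85, 98, 114] → cuts [4, 9, 22, 27, 60, 71, 76, 80, 85, 98, 114]
  WciIV (TTACA, off=0): starts [3, 8, 21, 70, 75, 84, 97, 113] → cuts [3, 8, 21, 70, 75, 84, 97, 113]
  JekIV (GCGCTA, off=0): starts [36, 102] → cuts [36, 102]

All cut coordinates (distinct, sorted): [3, 4, 8, 9, 20, 21, 22, 27, 36, 60, 70, 71, 75, 76, 80, 84, 85, 97, 98, 102, 113, 114]

Fragment lengths:
  [0,3): 3 bp
  [3,4): 1 bp
  [4,8): 4 bp
  [8,9): 1 bp
  [9,20): 11 bp
  [20,21): 1 bp
  [21,22): 1 bp
  [22,27): 5 bp
  [27,36): 9 bp
  [36,60): 24 bp
  [60,70): 10 bp
  [70,71): 1 bp
  [71,75): 4 bp
  [75,76): 1 bp
  [76,80): 4 bp
  [80,84): 4 bp
  [84,85): 1 bp
  [85,97): 12 bp
  [97,98): 1 bp
  [98,102): 4 bp
  [102,113): 11 bp
  [113,114): 1 bp
  [114,120): 6 bp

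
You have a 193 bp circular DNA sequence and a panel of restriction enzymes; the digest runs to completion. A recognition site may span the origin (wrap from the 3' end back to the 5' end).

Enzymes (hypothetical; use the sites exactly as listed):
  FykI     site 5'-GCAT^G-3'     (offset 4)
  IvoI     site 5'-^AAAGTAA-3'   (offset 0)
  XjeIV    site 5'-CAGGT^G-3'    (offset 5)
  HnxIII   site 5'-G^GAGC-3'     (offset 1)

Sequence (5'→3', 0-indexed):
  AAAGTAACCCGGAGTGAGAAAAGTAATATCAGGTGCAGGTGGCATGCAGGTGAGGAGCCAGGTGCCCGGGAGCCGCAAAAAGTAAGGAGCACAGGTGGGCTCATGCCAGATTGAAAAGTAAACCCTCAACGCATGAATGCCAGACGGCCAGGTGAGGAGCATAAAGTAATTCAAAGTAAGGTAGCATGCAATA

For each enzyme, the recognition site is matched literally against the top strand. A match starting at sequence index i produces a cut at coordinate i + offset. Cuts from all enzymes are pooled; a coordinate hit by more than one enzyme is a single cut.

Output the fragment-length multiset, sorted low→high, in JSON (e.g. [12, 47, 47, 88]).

Site scan:
  FykI GCATG/4: at [41, 130, 183] ⇒ [45, 134, 187]
  IvoI AAAGTAA/0: at [0, 19, 78, 114, 162, 172] ⇒ [0, 19, 78, 114, 162, 172]
  XjeIV CAGGTG/5: at [29, 35, 46, 58, 91, 148] ⇒ [34, 40, 51, 63, 96, 153]
  HnxIII GGAGC/1: at [53, 68, 85, 155] ⇒ [54, 69, 86, 156]

All cut coordinates (distinct, sorted): [0, 19, 34, 40, 45, 51, 54, 63, 69, 78, 86, 96, 114, 134, 153, 156, 162, 172, 187]

Fragment lengths:
  0→19: 19 bp
  19→34: 15 bp
  34→40: 6 bp
  40→45: 5 bp
  45→51: 6 bp
  51→54: 3 bp
  54→63: 9 bp
  63→69: 6 bp
  69→78: 9 bp
  78→86: 8 bp
  86→96: 10 bp
  96→114: 18 bp
  114→134: 20 bp
  134→153: 19 bp
  153→156: 3 bp
  156→162: 6 bp
  162→172: 10 bp
  172→187: 15 bp
  187→0 (wrap): 193-187+0 = 6 bp

[3,3,5,6,6,6,6,6,8,9,9,10,10,15,15,18,19,19,20]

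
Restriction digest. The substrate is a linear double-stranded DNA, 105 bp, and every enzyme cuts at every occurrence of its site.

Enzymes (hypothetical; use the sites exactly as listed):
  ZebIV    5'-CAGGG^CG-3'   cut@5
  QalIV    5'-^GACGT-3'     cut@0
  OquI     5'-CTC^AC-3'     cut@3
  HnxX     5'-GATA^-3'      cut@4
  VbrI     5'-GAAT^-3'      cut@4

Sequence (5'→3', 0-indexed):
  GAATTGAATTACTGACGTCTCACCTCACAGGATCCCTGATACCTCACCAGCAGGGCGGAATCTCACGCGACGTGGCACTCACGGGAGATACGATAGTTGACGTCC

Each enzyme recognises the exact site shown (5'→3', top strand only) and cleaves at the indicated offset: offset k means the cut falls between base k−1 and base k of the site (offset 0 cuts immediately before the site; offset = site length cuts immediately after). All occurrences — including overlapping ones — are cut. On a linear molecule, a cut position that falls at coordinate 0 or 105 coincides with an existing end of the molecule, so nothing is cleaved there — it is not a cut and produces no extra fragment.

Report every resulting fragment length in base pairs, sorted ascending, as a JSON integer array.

[3,3,4,4,4,4,5,5,5,6,7,8,10,10,12,15]

Per-enzyme occurrences:
  ZebIV (CAGGGCG, off=5): starts [50] → cuts [55]
  QalIV (GACGT, off=0): starts [13, 68, 98] → cuts [13, 68, 98]
  OquI (CTCAC, off=3): starts [18, 23, 42, 61, 77] → cuts [21, 26, 45, 64, 80]
  HnxX (GATA, off=4): starts [37, 86, 91] → cuts [41, 90, 95]
  VbrI (GAAT, off=4): starts [0, 5, 57] → cuts [4, 9, 61]

All cut coordinates (distinct, sorted): [4, 9, 13, 21, 26, 41, 45, 55, 61, 64, 68, 80, 90, 95, 98]

Fragments:
  [0,4): 4 bp
  [4,9): 5 bp
  [9,13): 4 bp
  [13,21): 8 bp
  [21,26): 5 bp
  [26,41): 15 bp
  [41,45): 4 bp
  [45,55): 10 bp
  [55,61): 6 bp
  [61,64): 3 bp
  [64,68): 4 bp
  [68,80): 12 bp
  [80,90): 10 bp
  [90,95): 5 bp
  [95,98): 3 bp
  [98,105): 7 bp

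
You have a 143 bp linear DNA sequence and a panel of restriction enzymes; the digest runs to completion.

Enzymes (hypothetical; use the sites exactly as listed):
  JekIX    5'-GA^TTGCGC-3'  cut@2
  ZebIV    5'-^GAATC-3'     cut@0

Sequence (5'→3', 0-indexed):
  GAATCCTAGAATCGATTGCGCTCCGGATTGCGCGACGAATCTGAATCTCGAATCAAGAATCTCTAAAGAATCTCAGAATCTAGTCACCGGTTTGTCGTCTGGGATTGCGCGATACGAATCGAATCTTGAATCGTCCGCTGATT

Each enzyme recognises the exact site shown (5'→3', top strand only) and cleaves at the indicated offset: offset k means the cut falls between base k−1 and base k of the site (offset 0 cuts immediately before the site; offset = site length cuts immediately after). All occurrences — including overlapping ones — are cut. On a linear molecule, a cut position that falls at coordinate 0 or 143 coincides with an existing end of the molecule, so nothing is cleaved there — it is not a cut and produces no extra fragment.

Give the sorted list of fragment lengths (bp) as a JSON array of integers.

[5,6,7,7,7,7,8,8,9,11,11,12,16,29]

Scan for sites:
  JekIX GATTGCGC/2: at [13, 25, 102] ⇒ [15, 27, 104]
  ZebIV GAATC/0: at [0, 8, 36, 42, 49, 56, 67, 75, 115, 120, 127] ⇒ [8, 36, 42, 49, 56, 67, 75, 115, 120, 127] (position 0 is a terminus of the linear molecule — no cut)

All cut coordinates (distinct, sorted): [8, 15, 27, 36, 42, 49, 56, 67, 75, 104, 115, 120, 127]

Fragments:
  [0,8): 8 bp
  [8,15): 7 bp
  [15,27): 12 bp
  [27,36): 9 bp
  [36,42): 6 bp
  [42,49): 7 bp
  [49,56): 7 bp
  [56,67): 11 bp
  [67,75): 8 bp
  [75,104): 29 bp
  [104,115): 11 bp
  [115,120): 5 bp
  [120,127): 7 bp
  [127,143): 16 bp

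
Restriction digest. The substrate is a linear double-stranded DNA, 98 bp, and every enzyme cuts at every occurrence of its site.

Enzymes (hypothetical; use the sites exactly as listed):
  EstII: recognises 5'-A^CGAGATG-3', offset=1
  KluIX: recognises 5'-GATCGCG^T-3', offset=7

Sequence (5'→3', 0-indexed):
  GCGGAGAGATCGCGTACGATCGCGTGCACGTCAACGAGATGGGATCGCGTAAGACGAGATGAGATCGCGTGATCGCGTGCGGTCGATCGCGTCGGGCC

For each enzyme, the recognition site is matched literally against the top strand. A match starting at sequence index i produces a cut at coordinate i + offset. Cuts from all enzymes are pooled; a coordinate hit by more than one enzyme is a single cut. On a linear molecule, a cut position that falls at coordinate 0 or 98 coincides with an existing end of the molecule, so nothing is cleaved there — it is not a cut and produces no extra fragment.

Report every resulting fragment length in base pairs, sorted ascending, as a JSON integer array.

[5,7,8,10,10,14,14,15,15]

Per-enzyme occurrences:
  EstII ACGAGATG/1: at [33, 53] ⇒ [34, 54]
  KluIX GATCGCGT/7: at [7, 17, 42, 62, 70, 84] ⇒ [14, 24, 49, 69, 77, 91]

All cut coordinates (distinct, sorted): [14, 24, 34, 49, 54, 69, 77, 91]

Fragments:
  [0,14): 14 bp
  [14,24): 10 bp
  [24,34): 10 bp
  [34,49): 15 bp
  [49,54): 5 bp
  [54,69): 15 bp
  [69,77): 8 bp
  [77,91): 14 bp
  [91,98): 7 bp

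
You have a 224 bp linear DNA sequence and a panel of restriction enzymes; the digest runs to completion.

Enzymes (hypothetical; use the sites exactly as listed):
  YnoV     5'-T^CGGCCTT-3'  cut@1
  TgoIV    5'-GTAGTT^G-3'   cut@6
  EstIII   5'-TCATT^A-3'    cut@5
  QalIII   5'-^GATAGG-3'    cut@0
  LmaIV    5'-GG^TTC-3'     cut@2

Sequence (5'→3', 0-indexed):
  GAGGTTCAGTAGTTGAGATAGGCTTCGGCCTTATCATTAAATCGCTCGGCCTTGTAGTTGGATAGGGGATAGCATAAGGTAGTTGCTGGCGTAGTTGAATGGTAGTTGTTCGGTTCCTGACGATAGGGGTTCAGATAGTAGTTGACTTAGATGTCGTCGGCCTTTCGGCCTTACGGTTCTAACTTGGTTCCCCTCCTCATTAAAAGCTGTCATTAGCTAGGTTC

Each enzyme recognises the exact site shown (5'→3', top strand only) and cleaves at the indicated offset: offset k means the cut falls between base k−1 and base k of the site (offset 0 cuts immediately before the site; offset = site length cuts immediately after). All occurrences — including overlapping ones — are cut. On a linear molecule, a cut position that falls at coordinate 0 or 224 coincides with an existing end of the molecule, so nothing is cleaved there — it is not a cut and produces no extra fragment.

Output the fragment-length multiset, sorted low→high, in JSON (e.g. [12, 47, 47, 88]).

Per-enzyme occurrences:
  YnoV (TCGGCCTT, off=1): starts [24, 45, 156, 164] → cuts [25, 46, 157, 165]
  TgoIV (GTAGTTG, off=6): starts [8, 53, 78, 90, 101, 137] → cuts [14, 59, 84, 96, 107, 143]
  EstIII (TCATTA, off=5): starts [33, 196, 209] → cuts [38, 201, 214]
  QalIII (GATAGG, off=0): starts [16, 60, 121] → cuts [16, 60, 121]
  LmaIV (GGTTC, off=2): starts [2, 111, 127, 174, 185, 219] → cuts [4, 113, 129, 176, 187, 221]

All cut coordinates (distinct, sorted): [4, 14, 16, 25, 38, 46, 59, 60, 84, 96, 107, 113, 121, 129, 143, 157, 165, 176, 187, 201, 214, 221]

Fragment lengths:
  [0,4): 4 bp
  [4,14): 10 bp
  [14,16): 2 bp
  [16,25): 9 bp
  [25,38): 13 bp
  [38,46): 8 bp
  [46,59): 13 bp
  [59,60): 1 bp
  [60,84): 24 bp
  [84,96): 12 bp
  [96,107): 11 bp
  [107,113): 6 bp
  [113,121): 8 bp
  [121,129): 8 bp
  [129,143): 14 bp
  [143,157): 14 bp
  [157,165): 8 bp
  [165,176): 11 bp
  [176,187): 11 bp
  [187,201): 14 bp
  [201,214): 13 bp
  [214,221): 7 bp
  [221,224): 3 bp

[1,2,3,4,6,7,8,8,8,8,9,10,11,11,11,12,13,13,13,14,14,14,24]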